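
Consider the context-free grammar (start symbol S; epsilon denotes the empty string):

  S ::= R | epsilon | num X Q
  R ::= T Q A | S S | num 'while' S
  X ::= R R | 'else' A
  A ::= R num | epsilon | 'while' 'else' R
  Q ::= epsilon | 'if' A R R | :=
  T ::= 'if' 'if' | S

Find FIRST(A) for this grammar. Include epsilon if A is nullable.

{ 'if', 'while', :=, num, epsilon }

From A ::= R num: R nullable, take FIRST(R) ∪ {num} = { 'if', 'while', :=, num }.
A ::= epsilon contributes epsilon.
A ::= 'while' 'else' R contributes {'while'}.
Union: FIRST(A) = { 'if', 'while', :=, num, epsilon }.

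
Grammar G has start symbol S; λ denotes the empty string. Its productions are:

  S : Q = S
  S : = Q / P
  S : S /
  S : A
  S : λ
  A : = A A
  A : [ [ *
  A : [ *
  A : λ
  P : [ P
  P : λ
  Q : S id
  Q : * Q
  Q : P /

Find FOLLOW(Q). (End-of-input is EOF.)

{ /, = }

In S : Q = S: add FIRST(= S) = { = }.
In S : = Q / P: add FIRST(/ P) = { / }.
In Q : * Q: Q is at the end, add FOLLOW(Q) = { /, = }.
Union: FOLLOW(Q) = { /, = }.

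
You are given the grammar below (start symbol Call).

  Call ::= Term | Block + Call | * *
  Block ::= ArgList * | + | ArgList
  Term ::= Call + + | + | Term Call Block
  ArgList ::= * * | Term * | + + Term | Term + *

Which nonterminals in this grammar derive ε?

No nonterminal has an empty production or an RHS whose symbols are all nullable.

{ } (none)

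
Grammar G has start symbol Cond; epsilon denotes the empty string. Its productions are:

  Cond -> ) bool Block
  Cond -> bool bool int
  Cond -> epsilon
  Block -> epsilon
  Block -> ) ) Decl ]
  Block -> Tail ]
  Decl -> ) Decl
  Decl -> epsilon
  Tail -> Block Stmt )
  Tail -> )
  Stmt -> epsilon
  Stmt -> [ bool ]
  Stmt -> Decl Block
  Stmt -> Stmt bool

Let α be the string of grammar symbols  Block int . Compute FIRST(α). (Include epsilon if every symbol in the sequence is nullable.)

{ ), [, bool, int }

Add FIRST(Block)\{epsilon} = { ), [, bool }; Block is nullable, continue.
int is a terminal; add {int} and stop.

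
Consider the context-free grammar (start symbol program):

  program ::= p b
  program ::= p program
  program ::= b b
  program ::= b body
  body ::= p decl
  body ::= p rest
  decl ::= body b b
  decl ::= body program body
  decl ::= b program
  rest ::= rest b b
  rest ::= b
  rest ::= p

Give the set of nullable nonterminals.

{ } (none)

No nonterminal has an empty production or an RHS whose symbols are all nullable.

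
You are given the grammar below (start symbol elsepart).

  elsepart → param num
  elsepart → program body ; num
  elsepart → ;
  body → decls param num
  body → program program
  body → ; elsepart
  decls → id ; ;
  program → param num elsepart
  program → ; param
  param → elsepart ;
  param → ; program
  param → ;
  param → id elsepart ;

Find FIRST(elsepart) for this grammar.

{ ;, id }

From elsepart → param num: add FIRST(param) = { ;, id }.
From elsepart → program body ; num: add FIRST(program) = { ;, id }.
elsepart → ; contributes {;}.
Union: FIRST(elsepart) = { ;, id }.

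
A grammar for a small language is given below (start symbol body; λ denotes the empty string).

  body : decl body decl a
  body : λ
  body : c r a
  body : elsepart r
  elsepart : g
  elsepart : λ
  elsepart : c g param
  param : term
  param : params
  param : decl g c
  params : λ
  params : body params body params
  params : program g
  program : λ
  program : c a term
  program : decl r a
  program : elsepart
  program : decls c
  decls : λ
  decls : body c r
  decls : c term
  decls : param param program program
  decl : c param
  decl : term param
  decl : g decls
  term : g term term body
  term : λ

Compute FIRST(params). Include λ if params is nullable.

params : λ contributes λ.
From params : body params body params: body, params, body, params nullable, take FIRST(body) ∪ FIRST(params) ∪ FIRST(body) ∪ FIRST(params) = { a, c, g, r }; also λ since the whole RHS is nullable.
From params : program g: program nullable, take FIRST(program) ∪ {g} = { a, c, g, r }.
Union: FIRST(params) = { a, c, g, r, λ }.

{ a, c, g, r, λ }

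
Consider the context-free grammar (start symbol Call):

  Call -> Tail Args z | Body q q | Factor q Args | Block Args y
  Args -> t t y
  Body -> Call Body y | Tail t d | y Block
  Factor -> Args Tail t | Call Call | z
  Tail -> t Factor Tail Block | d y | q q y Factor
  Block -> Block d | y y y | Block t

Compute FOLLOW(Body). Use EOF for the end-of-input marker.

{ q, y }

In Call -> Body q q: add FIRST(q q) = { q }.
In Body -> Call Body y: add FIRST(y) = { y }.
Union: FOLLOW(Body) = { q, y }.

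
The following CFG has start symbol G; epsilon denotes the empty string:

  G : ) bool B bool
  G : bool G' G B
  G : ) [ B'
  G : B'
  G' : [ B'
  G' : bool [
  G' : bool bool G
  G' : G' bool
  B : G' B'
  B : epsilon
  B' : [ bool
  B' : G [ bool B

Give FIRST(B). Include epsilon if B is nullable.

From B : G' B': add FIRST(G') = { [, bool }.
B : epsilon contributes epsilon.
Union: FIRST(B) = { [, bool, epsilon }.

{ [, bool, epsilon }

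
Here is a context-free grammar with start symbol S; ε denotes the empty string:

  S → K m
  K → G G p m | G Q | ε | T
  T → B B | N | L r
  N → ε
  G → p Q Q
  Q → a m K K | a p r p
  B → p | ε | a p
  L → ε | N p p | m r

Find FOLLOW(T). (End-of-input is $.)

{ a, m, p, r }

In K → T: T is at the end, add FOLLOW(K) = { a, m, p, r }.
Union: FOLLOW(T) = { a, m, p, r }.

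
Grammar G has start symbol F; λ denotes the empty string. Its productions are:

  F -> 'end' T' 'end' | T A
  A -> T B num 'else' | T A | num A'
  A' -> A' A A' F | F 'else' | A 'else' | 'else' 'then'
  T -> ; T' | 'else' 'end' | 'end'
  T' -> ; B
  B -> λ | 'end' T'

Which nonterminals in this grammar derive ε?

{ B }

Directly nullable (have an λ-production): B.
No other nonterminal has a production whose RHS symbols are all nullable.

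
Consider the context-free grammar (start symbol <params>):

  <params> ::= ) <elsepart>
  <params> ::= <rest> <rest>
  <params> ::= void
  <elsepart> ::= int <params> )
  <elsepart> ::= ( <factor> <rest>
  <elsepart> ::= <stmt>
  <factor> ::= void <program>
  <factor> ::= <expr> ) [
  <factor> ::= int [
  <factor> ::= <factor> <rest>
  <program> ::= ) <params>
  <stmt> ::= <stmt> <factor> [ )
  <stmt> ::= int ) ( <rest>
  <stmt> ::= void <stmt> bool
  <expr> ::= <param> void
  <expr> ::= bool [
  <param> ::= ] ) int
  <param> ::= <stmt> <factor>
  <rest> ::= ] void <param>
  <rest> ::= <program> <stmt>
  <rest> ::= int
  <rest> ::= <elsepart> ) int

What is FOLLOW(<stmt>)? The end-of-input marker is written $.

In <elsepart> ::= <stmt>: <stmt> is at the end, add FOLLOW(<elsepart>) = { $, (, ), [, ], bool, int, void }.
In <stmt> ::= <stmt> <factor> [ ): add FIRST(<factor> [ )) = { ], bool, int, void }.
In <stmt> ::= void <stmt> bool: add FIRST(bool) = { bool }.
In <param> ::= <stmt> <factor>: add FIRST(<factor>) = { ], bool, int, void }.
In <rest> ::= <program> <stmt>: <stmt> is at the end, add FOLLOW(<rest>) = { $, (, ), [, ], bool, int, void }.
Union: FOLLOW(<stmt>) = { $, (, ), [, ], bool, int, void }.

{ $, (, ), [, ], bool, int, void }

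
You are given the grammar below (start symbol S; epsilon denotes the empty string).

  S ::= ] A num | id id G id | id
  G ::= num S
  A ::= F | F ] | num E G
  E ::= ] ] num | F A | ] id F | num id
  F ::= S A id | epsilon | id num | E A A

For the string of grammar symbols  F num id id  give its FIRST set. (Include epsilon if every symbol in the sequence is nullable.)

Add FIRST(F)\{epsilon} = { ], id, num }; F is nullable, continue.
num is a terminal; add {num} and stop.

{ ], id, num }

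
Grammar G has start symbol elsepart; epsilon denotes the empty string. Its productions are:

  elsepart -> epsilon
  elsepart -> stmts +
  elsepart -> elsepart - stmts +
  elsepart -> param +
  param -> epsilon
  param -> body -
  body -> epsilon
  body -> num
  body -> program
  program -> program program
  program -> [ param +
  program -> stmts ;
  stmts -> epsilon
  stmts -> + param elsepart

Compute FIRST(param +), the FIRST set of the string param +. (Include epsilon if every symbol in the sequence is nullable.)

Add FIRST(param)\{epsilon} = { +, -, ;, [, num }; param is nullable, continue.
+ is a terminal; add {+} and stop.

{ +, -, ;, [, num }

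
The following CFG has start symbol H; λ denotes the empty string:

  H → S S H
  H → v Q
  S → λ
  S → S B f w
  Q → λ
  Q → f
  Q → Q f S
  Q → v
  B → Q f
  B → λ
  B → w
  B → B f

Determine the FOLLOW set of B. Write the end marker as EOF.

{ f }

In S → S B f w: add FIRST(f w) = { f }.
In B → B f: add FIRST(f) = { f }.
Union: FOLLOW(B) = { f }.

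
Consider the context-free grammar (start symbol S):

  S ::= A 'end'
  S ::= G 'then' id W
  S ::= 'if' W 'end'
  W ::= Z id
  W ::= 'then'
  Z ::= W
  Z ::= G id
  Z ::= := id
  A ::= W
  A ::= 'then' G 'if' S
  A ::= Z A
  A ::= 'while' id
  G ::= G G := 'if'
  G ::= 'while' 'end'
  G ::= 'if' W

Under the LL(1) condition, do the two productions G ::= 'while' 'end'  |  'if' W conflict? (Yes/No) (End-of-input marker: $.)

No

FIRST('while' 'end') = { 'while' } and FIRST('if' W) = { 'if' }.
The FIRST sets are disjoint and neither alternative is nullable — no conflict.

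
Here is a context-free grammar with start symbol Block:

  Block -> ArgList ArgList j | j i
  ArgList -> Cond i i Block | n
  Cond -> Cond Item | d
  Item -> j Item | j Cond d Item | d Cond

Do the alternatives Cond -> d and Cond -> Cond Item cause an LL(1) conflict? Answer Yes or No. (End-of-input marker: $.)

Yes

FIRST(d) = { d } and FIRST(Cond Item) = { d }.
Both contain d, so the two alternatives are not disjoint — LL(1) conflict.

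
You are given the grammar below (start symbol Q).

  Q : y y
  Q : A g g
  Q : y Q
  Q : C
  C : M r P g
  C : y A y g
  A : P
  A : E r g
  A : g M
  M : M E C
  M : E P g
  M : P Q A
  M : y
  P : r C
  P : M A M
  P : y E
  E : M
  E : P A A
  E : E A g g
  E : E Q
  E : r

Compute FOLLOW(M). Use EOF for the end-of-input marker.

{ g, r, y }

In C : M r P g: add FIRST(r P g) = { r }.
In A : g M: M is at the end, add FOLLOW(A) = { g, r, y }.
In M : M E C: add FIRST(E C) = { r, y }.
In P : M A M: add FIRST(A M) = { g, r, y }.
In P : M A M: M is at the end, add FOLLOW(P) = { g, r, y }.
In E : M: M is at the end, add FOLLOW(E) = { g, r, y }.
Union: FOLLOW(M) = { g, r, y }.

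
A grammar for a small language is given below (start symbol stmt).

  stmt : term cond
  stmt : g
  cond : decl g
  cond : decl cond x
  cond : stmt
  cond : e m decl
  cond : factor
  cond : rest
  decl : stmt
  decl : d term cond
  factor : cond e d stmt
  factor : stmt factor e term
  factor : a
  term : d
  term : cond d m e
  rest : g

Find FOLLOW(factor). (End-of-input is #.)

{ #, a, d, e, g, x }

In cond : factor: factor is at the end, add FOLLOW(cond) = { #, a, d, e, g, x }.
In factor : stmt factor e term: add FIRST(e term) = { e }.
Union: FOLLOW(factor) = { #, a, d, e, g, x }.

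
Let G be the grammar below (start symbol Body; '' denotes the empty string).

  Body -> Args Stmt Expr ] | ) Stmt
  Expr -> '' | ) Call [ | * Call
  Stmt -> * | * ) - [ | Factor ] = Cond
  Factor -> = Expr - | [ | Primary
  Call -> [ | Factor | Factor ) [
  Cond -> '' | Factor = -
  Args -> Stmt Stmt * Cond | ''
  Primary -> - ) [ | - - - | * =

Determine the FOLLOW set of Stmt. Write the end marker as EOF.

{ EOF, ), *, -, =, [, ] }

In Body -> Args Stmt Expr ]: add FIRST(Expr ]) = { ), *, ] }.
In Body -> ) Stmt: Stmt is at the end, add FOLLOW(Body) = { EOF }.
In Args -> Stmt Stmt * Cond: add FIRST(Stmt * Cond) = { *, -, =, [ }.
In Args -> Stmt Stmt * Cond: add FIRST(* Cond) = { * }.
Union: FOLLOW(Stmt) = { EOF, ), *, -, =, [, ] }.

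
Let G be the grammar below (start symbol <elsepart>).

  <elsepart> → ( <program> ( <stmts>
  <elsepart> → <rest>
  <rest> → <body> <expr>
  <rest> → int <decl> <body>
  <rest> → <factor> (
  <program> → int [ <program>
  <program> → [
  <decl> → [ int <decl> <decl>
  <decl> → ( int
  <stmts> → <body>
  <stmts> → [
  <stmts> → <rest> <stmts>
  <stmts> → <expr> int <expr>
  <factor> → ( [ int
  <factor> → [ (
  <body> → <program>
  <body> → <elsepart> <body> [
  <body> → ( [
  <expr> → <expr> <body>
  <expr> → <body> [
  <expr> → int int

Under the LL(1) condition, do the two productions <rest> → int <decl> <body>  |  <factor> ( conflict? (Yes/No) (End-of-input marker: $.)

FIRST(int <decl> <body>) = { int } and FIRST(<factor> () = { (, [ }.
The FIRST sets are disjoint and neither alternative is nullable — no conflict.

No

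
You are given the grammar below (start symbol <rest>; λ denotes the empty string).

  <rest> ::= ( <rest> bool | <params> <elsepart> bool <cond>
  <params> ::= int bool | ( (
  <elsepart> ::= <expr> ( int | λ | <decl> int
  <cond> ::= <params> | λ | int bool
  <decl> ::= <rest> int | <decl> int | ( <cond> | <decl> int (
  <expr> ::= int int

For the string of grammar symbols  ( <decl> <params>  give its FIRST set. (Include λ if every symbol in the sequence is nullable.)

( is a terminal; add {(} and stop.

{ ( }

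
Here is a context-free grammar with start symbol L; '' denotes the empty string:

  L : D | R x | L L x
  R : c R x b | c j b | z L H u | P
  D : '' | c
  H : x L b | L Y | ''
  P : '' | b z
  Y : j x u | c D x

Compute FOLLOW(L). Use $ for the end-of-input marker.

{ $, b, c, j, u, x, z }

L is the start symbol, so $ ∈ FOLLOW(L).
In L : L L x: add FIRST(L x) = { b, c, x, z }.
In L : L L x: add FIRST(x) = { x }.
In R : z L H u: add FIRST(H u) = { b, c, j, u, x, z }.
In H : x L b: add FIRST(b) = { b }.
In H : L Y: add FIRST(Y) = { c, j }.
Union: FOLLOW(L) = { $, b, c, j, u, x, z }.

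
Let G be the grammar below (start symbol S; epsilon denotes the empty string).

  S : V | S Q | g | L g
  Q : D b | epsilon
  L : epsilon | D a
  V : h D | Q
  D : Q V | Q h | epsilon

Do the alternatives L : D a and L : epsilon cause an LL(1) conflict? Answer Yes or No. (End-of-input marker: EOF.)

No

FIRST(D a) = { a, b, h } and FIRST(epsilon) = { epsilon }.
The second is nullable but FOLLOW(L) = { g } is disjoint from FIRST of the first.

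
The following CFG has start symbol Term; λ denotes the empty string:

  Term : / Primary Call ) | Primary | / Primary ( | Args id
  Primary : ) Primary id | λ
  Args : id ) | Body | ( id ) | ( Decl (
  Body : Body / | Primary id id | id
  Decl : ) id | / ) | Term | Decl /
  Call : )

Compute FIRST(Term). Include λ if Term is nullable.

{ (, ), /, id, λ }

Term : / Primary Call ) contributes {/}.
From Term : Primary: add FIRST(Primary) = { ), λ } (including λ since Primary is nullable).
Term : / Primary ( contributes {/}.
From Term : Args id: add FIRST(Args) = { (, ), id }.
Union: FIRST(Term) = { (, ), /, id, λ }.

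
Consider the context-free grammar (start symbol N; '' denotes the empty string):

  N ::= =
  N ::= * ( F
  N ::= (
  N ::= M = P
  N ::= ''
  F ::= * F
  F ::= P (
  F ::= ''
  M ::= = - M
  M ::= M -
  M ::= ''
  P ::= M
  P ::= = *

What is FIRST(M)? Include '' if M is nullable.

M ::= = - M contributes {=}.
From M ::= M -: M nullable, take FIRST(M) ∪ {-} = { -, = }.
M ::= '' contributes ''.
Union: FIRST(M) = { -, =, '' }.

{ -, =, '' }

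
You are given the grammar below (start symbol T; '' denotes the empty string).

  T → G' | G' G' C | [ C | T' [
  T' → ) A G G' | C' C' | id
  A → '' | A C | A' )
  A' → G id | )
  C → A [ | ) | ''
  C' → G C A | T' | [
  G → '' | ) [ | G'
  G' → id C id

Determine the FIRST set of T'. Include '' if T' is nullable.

T' → ) A G G' contributes {)}.
From T' → C' C': C', C' nullable, take FIRST(C') ∪ FIRST(C') = { ), [, id }; also '' since the whole RHS is nullable.
T' → id contributes {id}.
Union: FIRST(T') = { ), [, id, '' }.

{ ), [, id, '' }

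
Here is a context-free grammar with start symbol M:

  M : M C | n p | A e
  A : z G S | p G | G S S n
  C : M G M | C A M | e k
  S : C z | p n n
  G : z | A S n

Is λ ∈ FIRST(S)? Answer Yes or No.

No nonterminal in this grammar is nullable.
No production of S has an RHS whose symbols are all nullable, so S is not nullable.

No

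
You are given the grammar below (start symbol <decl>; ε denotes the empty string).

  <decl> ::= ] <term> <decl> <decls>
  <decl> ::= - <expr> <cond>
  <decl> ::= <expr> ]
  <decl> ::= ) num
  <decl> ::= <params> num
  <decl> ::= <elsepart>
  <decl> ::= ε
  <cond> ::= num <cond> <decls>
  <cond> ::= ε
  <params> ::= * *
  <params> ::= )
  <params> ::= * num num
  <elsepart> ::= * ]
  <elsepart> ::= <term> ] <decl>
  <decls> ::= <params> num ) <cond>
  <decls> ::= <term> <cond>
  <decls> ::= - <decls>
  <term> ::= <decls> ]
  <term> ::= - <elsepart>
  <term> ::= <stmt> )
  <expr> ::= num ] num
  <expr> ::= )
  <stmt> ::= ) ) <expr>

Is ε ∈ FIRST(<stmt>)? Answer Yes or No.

No

Nullable nonterminals: <cond>, <decl>.
No production of <stmt> has an RHS whose symbols are all nullable, so <stmt> is not nullable.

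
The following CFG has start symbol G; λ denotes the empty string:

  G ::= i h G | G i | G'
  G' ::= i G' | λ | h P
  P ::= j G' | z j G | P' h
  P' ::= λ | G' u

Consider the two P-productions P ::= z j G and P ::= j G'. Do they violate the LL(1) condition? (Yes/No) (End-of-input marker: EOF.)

No

FIRST(z j G) = { z } and FIRST(j G') = { j }.
The FIRST sets are disjoint and neither alternative is nullable — no conflict.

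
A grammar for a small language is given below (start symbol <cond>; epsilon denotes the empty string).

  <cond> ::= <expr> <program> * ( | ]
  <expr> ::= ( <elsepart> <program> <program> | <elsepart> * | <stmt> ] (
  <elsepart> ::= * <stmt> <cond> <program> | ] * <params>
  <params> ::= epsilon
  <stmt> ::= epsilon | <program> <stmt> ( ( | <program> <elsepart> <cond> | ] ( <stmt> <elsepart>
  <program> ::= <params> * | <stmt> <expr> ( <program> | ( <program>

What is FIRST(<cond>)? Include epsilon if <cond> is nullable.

From <cond> ::= <expr> <program> * (: add FIRST(<expr>) = { (, *, ] }.
<cond> ::= ] contributes {]}.
Union: FIRST(<cond>) = { (, *, ] }.

{ (, *, ] }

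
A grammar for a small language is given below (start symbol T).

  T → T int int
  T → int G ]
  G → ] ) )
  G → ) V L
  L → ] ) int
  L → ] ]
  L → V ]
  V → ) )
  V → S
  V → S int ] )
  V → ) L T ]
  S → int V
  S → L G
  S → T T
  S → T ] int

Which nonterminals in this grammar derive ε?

{ } (none)

No nonterminal has an empty production or an RHS whose symbols are all nullable.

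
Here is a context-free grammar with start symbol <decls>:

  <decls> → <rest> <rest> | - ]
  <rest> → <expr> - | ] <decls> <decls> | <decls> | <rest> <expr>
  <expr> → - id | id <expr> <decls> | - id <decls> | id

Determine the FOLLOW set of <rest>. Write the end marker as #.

{ #, -, ], id }

In <decls> → <rest> <rest>: add FIRST(<rest>) = { -, ], id }.
In <decls> → <rest> <rest>: <rest> is at the end, add FOLLOW(<decls>) = { #, -, ], id }.
In <rest> → <rest> <expr>: add FIRST(<expr>) = { -, id }.
Union: FOLLOW(<rest>) = { #, -, ], id }.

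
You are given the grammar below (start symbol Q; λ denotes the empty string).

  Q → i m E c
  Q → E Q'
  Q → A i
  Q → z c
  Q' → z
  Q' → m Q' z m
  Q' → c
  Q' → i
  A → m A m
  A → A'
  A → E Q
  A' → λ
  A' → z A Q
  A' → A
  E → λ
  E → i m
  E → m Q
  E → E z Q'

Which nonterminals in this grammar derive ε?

Directly nullable (have an λ-production): A', E.
A → A' with every symbol nullable, so A is nullable.
No other nonterminal has a production whose RHS symbols are all nullable.

{ A, A', E }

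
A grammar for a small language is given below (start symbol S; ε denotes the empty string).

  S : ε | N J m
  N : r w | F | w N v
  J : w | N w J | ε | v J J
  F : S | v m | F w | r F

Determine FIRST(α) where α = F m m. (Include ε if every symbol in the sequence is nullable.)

Add FIRST(F)\{ε} = { m, r, v, w }; F is nullable, continue.
m is a terminal; add {m} and stop.

{ m, r, v, w }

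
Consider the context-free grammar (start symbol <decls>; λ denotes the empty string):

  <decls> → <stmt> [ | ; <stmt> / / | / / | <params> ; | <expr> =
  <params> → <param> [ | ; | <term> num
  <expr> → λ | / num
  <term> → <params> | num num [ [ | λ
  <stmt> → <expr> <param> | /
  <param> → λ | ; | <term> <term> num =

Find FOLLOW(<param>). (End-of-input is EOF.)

{ /, [ }

In <params> → <param> [: add FIRST([) = { [ }.
In <stmt> → <expr> <param>: <param> is at the end, add FOLLOW(<stmt>) = { /, [ }.
Union: FOLLOW(<param>) = { /, [ }.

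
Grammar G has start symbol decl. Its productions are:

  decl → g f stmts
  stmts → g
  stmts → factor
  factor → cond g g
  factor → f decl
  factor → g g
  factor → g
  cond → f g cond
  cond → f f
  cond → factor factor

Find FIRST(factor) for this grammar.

{ f, g }

From factor → cond g g: add FIRST(cond) = { f, g }.
factor → f decl contributes {f}.
factor → g g contributes {g}.
factor → g contributes {g}.
Union: FIRST(factor) = { f, g }.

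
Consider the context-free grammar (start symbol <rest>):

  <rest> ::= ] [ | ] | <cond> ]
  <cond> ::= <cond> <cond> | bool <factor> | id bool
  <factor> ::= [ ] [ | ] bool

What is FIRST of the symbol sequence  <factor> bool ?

Add FIRST(<factor>) = { [, ] }; <factor> is not nullable, stop.

{ [, ] }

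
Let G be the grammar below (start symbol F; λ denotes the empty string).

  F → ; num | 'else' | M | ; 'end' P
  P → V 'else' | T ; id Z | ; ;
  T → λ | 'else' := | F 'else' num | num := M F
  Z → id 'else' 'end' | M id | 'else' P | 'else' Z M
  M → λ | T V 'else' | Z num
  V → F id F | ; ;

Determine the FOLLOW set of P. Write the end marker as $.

{ $, 'else', ;, id, num }

In F → ; 'end' P: P is at the end, add FOLLOW(F) = { $, 'else', ;, id, num }.
In Z → 'else' P: P is at the end, add FOLLOW(Z) = { $, 'else', ;, id, num }.
Union: FOLLOW(P) = { $, 'else', ;, id, num }.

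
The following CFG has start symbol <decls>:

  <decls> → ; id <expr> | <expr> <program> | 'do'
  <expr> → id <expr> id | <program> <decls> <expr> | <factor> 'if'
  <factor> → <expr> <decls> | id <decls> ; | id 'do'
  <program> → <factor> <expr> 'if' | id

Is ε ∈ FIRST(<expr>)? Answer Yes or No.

No nonterminal in this grammar is nullable.
No production of <expr> has an RHS whose symbols are all nullable, so <expr> is not nullable.

No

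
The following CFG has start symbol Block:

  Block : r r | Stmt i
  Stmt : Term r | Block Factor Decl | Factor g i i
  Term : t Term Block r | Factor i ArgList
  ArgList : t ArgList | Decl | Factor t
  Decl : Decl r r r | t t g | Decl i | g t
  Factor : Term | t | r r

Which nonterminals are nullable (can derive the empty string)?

{ } (none)

No nonterminal has an empty production or an RHS whose symbols are all nullable.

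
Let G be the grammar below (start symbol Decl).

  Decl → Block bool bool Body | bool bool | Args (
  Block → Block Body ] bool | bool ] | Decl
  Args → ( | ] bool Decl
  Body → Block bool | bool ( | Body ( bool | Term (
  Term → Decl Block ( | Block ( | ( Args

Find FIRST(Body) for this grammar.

From Body → Block bool: add FIRST(Block) = { (, ], bool }.
Body → bool ( contributes {bool}.
From Body → Body ( bool: add FIRST(Body) = { (, ], bool }.
From Body → Term (: add FIRST(Term) = { (, ], bool }.
Union: FIRST(Body) = { (, ], bool }.

{ (, ], bool }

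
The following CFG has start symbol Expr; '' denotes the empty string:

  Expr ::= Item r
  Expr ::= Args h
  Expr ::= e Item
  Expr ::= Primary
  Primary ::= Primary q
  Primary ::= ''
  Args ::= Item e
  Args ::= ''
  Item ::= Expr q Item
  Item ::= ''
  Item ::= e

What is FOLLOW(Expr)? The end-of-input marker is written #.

{ #, q }

Expr is the start symbol, so # ∈ FOLLOW(Expr).
In Item ::= Expr q Item: add FIRST(q Item) = { q }.
Union: FOLLOW(Expr) = { #, q }.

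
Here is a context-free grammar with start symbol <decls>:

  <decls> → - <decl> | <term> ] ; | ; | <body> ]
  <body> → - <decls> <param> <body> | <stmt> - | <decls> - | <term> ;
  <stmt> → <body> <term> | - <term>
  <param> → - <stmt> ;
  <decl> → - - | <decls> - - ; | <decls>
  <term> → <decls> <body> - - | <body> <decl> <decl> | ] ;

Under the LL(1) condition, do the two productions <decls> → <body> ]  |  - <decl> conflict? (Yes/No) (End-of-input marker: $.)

Yes

FIRST(<body> ]) = { -, ;, ] } and FIRST(- <decl>) = { - }.
Both contain -, so the two alternatives are not disjoint — LL(1) conflict.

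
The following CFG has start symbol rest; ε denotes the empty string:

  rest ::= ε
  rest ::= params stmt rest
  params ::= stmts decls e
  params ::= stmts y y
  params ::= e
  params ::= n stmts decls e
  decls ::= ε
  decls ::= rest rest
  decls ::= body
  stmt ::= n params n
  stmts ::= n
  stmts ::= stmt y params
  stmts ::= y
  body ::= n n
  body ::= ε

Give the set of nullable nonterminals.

{ body, decls, rest }

Directly nullable (have an ε-production): rest, decls, body.
No other nonterminal has a production whose RHS symbols are all nullable.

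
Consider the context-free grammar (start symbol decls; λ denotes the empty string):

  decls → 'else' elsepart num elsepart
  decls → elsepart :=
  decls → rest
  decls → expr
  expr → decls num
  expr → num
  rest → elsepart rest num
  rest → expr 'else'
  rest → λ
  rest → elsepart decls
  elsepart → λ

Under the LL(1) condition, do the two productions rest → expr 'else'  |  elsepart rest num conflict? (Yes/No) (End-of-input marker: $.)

FIRST(expr 'else') = { 'else', :=, num } and FIRST(elsepart rest num) = { 'else', :=, num }.
Both contain 'else', so the two alternatives are not disjoint — LL(1) conflict.

Yes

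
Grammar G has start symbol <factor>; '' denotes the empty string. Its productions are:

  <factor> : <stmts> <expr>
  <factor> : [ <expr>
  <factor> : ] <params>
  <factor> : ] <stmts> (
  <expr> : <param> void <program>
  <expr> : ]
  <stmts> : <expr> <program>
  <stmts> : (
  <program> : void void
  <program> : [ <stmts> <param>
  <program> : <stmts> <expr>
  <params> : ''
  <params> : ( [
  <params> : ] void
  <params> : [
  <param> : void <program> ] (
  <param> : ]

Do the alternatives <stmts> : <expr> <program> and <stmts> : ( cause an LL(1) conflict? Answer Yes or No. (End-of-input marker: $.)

FIRST(<expr> <program>) = { ], void } and FIRST(() = { ( }.
The FIRST sets are disjoint and neither alternative is nullable — no conflict.

No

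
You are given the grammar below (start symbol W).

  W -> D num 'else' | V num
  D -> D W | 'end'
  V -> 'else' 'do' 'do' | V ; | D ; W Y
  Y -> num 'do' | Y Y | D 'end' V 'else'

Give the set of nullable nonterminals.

{ } (none)

No nonterminal has an empty production or an RHS whose symbols are all nullable.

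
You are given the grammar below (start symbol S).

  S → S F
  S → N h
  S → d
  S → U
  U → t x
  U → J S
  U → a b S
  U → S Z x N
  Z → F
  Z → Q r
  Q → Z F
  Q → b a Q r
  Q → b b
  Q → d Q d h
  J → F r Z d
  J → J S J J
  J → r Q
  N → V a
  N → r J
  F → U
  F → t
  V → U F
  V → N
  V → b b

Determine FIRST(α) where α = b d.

{ b }

b is a terminal; add {b} and stop.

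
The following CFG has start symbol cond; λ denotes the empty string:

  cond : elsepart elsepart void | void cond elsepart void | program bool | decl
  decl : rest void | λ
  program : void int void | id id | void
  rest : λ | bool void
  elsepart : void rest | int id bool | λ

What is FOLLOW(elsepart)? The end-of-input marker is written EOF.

{ int, void }

In cond : elsepart elsepart void: add FIRST(elsepart void) = { int, void }.
In cond : elsepart elsepart void: add FIRST(void) = { void }.
In cond : void cond elsepart void: add FIRST(void) = { void }.
Union: FOLLOW(elsepart) = { int, void }.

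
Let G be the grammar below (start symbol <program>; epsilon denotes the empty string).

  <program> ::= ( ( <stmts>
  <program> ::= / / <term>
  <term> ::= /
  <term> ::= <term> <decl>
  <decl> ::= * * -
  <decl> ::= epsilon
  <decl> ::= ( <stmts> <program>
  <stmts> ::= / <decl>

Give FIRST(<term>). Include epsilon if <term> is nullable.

<term> ::= / contributes {/}.
From <term> ::= <term> <decl>: add FIRST(<term>) = { / }.
Union: FIRST(<term>) = { / }.

{ / }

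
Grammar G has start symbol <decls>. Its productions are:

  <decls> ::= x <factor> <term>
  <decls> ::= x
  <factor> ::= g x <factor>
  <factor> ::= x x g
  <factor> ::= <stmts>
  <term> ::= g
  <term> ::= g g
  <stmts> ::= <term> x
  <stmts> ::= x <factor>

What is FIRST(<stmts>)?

{ g, x }

From <stmts> ::= <term> x: add FIRST(<term>) = { g }.
<stmts> ::= x <factor> contributes {x}.
Union: FIRST(<stmts>) = { g, x }.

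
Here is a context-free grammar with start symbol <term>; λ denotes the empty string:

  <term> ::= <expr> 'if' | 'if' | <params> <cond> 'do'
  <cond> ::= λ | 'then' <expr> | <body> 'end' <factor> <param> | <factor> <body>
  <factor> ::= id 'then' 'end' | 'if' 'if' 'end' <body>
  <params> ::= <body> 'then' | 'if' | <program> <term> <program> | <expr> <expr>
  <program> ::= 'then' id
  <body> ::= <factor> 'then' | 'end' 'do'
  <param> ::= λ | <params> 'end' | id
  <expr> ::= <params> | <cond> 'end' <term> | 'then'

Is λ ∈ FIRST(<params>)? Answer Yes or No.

Nullable nonterminals: <cond>, <param>.
No production of <params> has an RHS whose symbols are all nullable, so <params> is not nullable.

No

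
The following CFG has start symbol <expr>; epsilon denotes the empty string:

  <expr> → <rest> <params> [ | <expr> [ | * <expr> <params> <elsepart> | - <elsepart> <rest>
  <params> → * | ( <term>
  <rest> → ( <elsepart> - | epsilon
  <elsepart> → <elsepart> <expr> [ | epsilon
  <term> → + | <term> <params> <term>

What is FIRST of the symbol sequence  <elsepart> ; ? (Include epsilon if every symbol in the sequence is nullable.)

{ (, *, -, ; }

Add FIRST(<elsepart>)\{epsilon} = { (, *, - }; <elsepart> is nullable, continue.
; is a terminal; add {;} and stop.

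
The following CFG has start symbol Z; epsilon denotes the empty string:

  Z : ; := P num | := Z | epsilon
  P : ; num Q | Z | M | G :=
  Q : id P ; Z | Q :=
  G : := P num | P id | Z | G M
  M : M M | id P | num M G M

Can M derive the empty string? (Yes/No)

No

Nullable nonterminals: G, P, Z.
No production of M has an RHS whose symbols are all nullable, so M is not nullable.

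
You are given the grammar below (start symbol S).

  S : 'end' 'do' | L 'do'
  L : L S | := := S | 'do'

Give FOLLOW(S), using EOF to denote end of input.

S is the start symbol, so EOF ∈ FOLLOW(S).
In L : L S: S is at the end, add FOLLOW(L) = { 'do', 'end', := }.
In L : := := S: S is at the end, add FOLLOW(L) = { 'do', 'end', := }.
Union: FOLLOW(S) = { EOF, 'do', 'end', := }.

{ EOF, 'do', 'end', := }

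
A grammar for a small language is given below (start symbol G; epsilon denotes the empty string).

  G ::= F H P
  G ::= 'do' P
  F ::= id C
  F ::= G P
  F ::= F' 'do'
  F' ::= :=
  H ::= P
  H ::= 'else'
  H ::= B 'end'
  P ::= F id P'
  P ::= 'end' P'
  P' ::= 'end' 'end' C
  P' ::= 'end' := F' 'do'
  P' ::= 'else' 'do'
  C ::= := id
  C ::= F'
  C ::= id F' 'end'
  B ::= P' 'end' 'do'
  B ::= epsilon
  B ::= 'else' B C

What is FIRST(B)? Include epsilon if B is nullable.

From B ::= P' 'end' 'do': add FIRST(P') = { 'else', 'end' }.
B ::= epsilon contributes epsilon.
B ::= 'else' B C contributes {'else'}.
Union: FIRST(B) = { 'else', 'end', epsilon }.

{ 'else', 'end', epsilon }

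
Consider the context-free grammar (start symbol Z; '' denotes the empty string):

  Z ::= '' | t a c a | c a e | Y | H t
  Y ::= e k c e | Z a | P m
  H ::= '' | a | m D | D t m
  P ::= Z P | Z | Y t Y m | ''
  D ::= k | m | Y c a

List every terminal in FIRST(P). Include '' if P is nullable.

From P ::= Z P: Z, P nullable, take FIRST(Z) ∪ FIRST(P) = { a, c, e, k, m, t }; also '' since the whole RHS is nullable.
From P ::= Z: add FIRST(Z) = { a, c, e, k, m, t, '' } (including '' since Z is nullable).
From P ::= Y t Y m: add FIRST(Y) = { a, c, e, k, m, t }.
P ::= '' contributes ''.
Union: FIRST(P) = { a, c, e, k, m, t, '' }.

{ a, c, e, k, m, t, '' }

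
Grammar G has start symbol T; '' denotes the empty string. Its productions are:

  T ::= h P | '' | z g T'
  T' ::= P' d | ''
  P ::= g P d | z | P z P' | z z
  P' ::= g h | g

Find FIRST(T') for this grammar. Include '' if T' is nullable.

From T' ::= P' d: add FIRST(P') = { g }.
T' ::= '' contributes ''.
Union: FIRST(T') = { g, '' }.

{ g, '' }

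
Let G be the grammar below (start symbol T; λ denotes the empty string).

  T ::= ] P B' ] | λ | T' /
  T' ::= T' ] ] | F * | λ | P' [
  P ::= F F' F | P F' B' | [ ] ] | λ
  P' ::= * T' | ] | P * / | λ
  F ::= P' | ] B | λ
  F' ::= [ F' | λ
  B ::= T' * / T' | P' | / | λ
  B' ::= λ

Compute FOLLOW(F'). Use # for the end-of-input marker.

In P ::= F F' F: add FIRST(F)\{λ} = { *, [, ] }.
  Since F is nullable, also add FOLLOW(P) = { *, [, ] }.
In P ::= P F' B': add FIRST(B')\{λ} = {  }.
  Since B' is nullable, also add FOLLOW(P) = { *, [, ] }.
In F' ::= [ F': F' is at the end, add FOLLOW(F') = { *, [, ] }.
Union: FOLLOW(F') = { *, [, ] }.

{ *, [, ] }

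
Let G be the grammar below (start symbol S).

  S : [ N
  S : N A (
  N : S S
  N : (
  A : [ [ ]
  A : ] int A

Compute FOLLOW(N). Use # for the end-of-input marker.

In S : [ N: N is at the end, add FOLLOW(S) = { #, (, [, ] }.
In S : N A (: add FIRST(A () = { [, ] }.
Union: FOLLOW(N) = { #, (, [, ] }.

{ #, (, [, ] }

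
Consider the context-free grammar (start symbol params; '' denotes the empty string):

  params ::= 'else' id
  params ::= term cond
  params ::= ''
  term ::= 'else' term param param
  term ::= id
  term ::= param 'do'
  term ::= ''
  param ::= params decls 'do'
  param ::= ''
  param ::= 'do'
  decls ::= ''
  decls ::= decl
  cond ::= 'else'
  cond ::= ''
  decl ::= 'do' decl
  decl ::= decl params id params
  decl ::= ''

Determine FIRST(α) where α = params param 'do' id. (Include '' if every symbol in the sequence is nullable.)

Add FIRST(params)\{''} = { 'do', 'else', id }; params is nullable, continue.
Add FIRST(param)\{''} = { 'do', 'else', id }; param is nullable, continue.
'do' is a terminal; add {'do'} and stop.

{ 'do', 'else', id }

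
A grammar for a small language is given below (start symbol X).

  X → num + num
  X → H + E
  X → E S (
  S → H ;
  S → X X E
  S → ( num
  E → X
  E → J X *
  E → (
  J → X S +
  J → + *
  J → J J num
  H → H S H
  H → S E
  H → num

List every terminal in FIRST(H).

{ (, +, num }

From H → H S H: add FIRST(H) = { (, +, num }.
From H → S E: add FIRST(S) = { (, +, num }.
H → num contributes {num}.
Union: FIRST(H) = { (, +, num }.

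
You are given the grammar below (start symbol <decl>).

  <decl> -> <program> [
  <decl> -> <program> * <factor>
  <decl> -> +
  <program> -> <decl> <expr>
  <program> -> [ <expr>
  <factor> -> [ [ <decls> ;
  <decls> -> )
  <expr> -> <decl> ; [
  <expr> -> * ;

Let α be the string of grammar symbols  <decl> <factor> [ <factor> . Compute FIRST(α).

Add FIRST(<decl>) = { +, [ }; <decl> is not nullable, stop.

{ +, [ }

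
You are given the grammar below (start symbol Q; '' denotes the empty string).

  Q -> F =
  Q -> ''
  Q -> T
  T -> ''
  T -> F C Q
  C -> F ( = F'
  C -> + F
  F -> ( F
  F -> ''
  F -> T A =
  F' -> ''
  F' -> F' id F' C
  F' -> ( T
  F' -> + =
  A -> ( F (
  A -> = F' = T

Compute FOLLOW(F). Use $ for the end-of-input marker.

In Q -> F =: add FIRST(=) = { = }.
In T -> F C Q: add FIRST(C Q) = { (, +, = }.
In C -> F ( = F': add FIRST(( = F') = { ( }.
In C -> + F: F is at the end, add FOLLOW(C) = { $, (, +, =, id }.
In F -> ( F: F is at the end, add FOLLOW(F) = { $, (, +, =, id }.
In A -> ( F (: add FIRST(() = { ( }.
Union: FOLLOW(F) = { $, (, +, =, id }.

{ $, (, +, =, id }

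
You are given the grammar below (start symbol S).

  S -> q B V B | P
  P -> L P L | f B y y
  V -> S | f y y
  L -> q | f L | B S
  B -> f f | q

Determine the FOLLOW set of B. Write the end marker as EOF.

In S -> q B V B: add FIRST(V B) = { f, q }.
In S -> q B V B: B is at the end, add FOLLOW(S) = { EOF, f, q }.
In P -> f B y y: add FIRST(y y) = { y }.
In L -> B S: add FIRST(S) = { f, q }.
Union: FOLLOW(B) = { EOF, f, q, y }.

{ EOF, f, q, y }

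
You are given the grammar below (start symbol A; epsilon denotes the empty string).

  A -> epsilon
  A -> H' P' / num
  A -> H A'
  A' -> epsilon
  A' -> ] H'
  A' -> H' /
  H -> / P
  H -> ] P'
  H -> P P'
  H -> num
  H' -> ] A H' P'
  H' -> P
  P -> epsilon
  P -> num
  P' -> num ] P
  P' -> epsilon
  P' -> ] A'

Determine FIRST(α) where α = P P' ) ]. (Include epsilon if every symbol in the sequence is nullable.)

Add FIRST(P)\{epsilon} = { num }; P is nullable, continue.
Add FIRST(P')\{epsilon} = { ], num }; P' is nullable, continue.
) is a terminal; add {)} and stop.

{ ), ], num }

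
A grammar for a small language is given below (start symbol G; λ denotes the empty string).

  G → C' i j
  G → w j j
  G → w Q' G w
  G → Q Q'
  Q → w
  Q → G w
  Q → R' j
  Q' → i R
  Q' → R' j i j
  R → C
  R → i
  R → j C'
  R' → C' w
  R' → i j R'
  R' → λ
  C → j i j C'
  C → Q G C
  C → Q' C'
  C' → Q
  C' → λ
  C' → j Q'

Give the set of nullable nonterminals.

Directly nullable (have an λ-production): R', C'.
No other nonterminal has a production whose RHS symbols are all nullable.

{ C', R' }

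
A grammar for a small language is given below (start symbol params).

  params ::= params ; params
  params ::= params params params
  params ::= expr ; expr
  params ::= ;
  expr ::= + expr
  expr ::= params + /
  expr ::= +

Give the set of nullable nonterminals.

No nonterminal has an empty production or an RHS whose symbols are all nullable.

{ } (none)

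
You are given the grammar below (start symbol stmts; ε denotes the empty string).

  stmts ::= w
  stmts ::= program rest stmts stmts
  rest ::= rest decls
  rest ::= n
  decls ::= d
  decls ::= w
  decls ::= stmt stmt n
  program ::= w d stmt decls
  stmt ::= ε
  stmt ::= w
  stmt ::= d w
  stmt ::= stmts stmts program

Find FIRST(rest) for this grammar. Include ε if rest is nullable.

{ n }

From rest ::= rest decls: add FIRST(rest) = { n }.
rest ::= n contributes {n}.
Union: FIRST(rest) = { n }.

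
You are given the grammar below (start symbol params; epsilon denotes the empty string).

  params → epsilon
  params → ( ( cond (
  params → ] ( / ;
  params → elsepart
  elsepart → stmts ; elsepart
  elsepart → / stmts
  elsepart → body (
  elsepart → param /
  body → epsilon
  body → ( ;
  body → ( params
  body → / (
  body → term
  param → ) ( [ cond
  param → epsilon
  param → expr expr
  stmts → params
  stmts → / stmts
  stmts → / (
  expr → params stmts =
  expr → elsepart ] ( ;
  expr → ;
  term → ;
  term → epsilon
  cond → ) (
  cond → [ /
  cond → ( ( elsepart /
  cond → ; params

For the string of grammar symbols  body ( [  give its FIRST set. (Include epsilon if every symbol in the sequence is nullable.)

Add FIRST(body)\{epsilon} = { (, /, ; }; body is nullable, continue.
( is a terminal; add {(} and stop.

{ (, /, ; }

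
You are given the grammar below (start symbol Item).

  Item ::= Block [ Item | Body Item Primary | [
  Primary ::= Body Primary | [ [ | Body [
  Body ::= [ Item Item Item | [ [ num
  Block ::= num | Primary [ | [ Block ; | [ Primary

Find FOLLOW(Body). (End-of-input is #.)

In Item ::= Body Item Primary: add FIRST(Item Primary) = { [, num }.
In Primary ::= Body Primary: add FIRST(Primary) = { [ }.
In Primary ::= Body [: add FIRST([) = { [ }.
Union: FOLLOW(Body) = { [, num }.

{ [, num }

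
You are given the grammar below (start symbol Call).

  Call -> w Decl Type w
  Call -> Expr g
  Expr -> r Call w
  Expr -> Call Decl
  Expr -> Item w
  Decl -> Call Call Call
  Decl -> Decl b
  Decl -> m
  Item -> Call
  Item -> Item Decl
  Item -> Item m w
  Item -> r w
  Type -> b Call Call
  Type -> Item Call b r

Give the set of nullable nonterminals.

{ } (none)

No nonterminal has an empty production or an RHS whose symbols are all nullable.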